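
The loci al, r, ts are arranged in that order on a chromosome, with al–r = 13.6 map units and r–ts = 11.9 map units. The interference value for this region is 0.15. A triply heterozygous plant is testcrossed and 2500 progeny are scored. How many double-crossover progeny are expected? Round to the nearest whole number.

Map distances give recombination frequencies of 0.136 and 0.119 for the two intervals.
With interference 0.15 (so coincidence = 0.85), expected double-crossover frequency = 0.136 × 0.119 × 0.85 = 0.01376.
Expected number = 0.01376 × 2500 = 34.39 ≈ 34.

34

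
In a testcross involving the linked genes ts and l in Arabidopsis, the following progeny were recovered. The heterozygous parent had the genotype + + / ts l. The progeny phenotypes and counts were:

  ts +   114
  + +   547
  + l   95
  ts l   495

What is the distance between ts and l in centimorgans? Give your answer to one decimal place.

The recombinant classes are + l and ts +: 95 + 114 = 209.
Recombination frequency = 209/1251 = 0.1671 ≈ 16.7%, i.e. 16.7 centimorgans.

16.7 centimorgans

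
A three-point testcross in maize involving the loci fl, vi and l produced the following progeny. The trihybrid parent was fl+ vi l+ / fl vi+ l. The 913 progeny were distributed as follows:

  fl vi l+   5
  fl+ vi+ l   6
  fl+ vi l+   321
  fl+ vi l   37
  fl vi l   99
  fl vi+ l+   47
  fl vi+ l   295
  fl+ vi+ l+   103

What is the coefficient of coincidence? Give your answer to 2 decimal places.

0.50

The two rarest classes, fl vi l+ and fl+ vi+ l, are the double crossovers. Comparing them with the parentals, only the fl allele has switched, so fl is the middle locus and the order is l – fl – vi.
l–fl: (84 + 11)/913 = 0.1041; fl–vi: (202 + 11)/913 = 0.2333.
Expected DCO frequency = 0.1041 × 0.2333 ≈ 0.02429; observed = 11/913 ≈ 0.01205.
Coefficient of coincidence = 0.01205/0.02429 ≈ 0.50.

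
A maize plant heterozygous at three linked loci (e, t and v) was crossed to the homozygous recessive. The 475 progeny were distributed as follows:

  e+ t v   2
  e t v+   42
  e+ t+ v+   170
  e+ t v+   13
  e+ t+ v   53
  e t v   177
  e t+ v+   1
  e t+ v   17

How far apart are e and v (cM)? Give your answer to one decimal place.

The two most frequent reciprocal classes, e t v and e+ t+ v+, are the parental types, so the F1 was e t v / e+ t+ v+.
The two rarest classes, e+ t v and e t+ v+, are the double crossovers. Comparing them with the parentals, only the e allele has switched, so e is the middle locus and the order is v – e – t.
Crossovers in the v–e interval produce the single-crossover classes e t v+ and e+ t+ v (42 + 53 = 95) plus the double crossovers (3).
RF(v–e) = (95 + 3) / 475 = 98/475 = 0.2063 → 20.6 cM.

20.6 cM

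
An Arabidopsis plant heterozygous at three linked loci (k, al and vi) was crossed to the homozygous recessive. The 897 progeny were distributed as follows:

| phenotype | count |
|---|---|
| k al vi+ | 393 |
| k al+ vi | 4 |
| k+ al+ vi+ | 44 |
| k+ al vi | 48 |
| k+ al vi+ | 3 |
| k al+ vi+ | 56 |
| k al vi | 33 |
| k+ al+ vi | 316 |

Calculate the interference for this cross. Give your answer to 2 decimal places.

The two most frequent reciprocal classes, k al vi+ and k+ al+ vi, are the parental types, so the F1 was k al vi+ / k+ al+ vi.
The two rarest classes, k+ al vi+ and k al+ vi, are the double crossovers. Comparing them with the parentals, only the k allele has switched, so k is the middle locus and the order is al – k – vi.
al–k: (104 + 7)/897 = 0.1237; k–vi: (77 + 7)/897 = 0.0936.
Expected DCO frequency = 0.1237 × 0.0936 ≈ 0.01158; observed = 7/897 ≈ 0.00780.
Coefficient of coincidence = 0.00780/0.01158 ≈ 0.67; interference = 1 − 0.67 = 0.33.

0.33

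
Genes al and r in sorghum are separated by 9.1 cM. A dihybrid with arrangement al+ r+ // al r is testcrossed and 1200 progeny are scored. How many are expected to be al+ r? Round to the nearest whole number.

55

A map distance of 9.1 cM corresponds to a recombination frequency of 0.091.
The F1 is al+ r+ / al r, so al+ r is a recombinant gamete class with expected frequency r/2 = 0.091/2 = 0.0455.
Expected number = 0.0455 × 1200 = 54.60 ≈ 55.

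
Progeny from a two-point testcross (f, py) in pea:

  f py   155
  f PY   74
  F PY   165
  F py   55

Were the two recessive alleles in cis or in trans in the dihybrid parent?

The two most frequent classes are F PY (165) and f py (155); these are the parental (non-recombinant) types.
So the F1 carried F PY on one chromosome and f py on the other — the recessive alleles are on the same chromosome (cis / coupling).

cis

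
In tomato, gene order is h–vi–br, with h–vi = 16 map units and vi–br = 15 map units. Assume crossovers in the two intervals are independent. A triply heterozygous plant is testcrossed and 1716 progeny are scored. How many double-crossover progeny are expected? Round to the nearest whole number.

41

Map distances give recombination frequencies of 0.160 and 0.150 for the two intervals.
With no interference, expected double-crossover frequency = 0.160 × 0.150 = 0.02400.
Expected number = 0.02400 × 1716 = 41.18 ≈ 41.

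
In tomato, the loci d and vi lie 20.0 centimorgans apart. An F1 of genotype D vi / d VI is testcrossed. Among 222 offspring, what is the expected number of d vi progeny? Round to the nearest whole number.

A map distance of 20.0 centimorgans corresponds to a recombination frequency of 0.200.
The F1 is D vi / d VI, so d vi is a recombinant gamete class with expected frequency r/2 = 0.200/2 = 0.1000.
Expected number = 0.1000 × 222 = 22.20 ≈ 22.

22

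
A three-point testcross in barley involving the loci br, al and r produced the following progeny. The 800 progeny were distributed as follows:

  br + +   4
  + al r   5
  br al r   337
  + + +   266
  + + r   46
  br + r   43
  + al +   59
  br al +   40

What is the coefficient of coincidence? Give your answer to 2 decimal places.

0.68

The two most frequent reciprocal classes, + + + and br al r, are the parental types, so the F1 was + + + / br al r.
The two rarest classes, br + + and + al r, are the double crossovers. Comparing them with the parentals, only the br allele has switched, so br is the middle locus and the order is al – br – r.
al–br: (102 + 9)/800 = 0.1388; br–r: (86 + 9)/800 = 0.1187.
Expected DCO frequency = 0.1388 × 0.1187 ≈ 0.01648; observed = 9/800 ≈ 0.01125.
Coefficient of coincidence = 0.01125/0.01648 ≈ 0.68.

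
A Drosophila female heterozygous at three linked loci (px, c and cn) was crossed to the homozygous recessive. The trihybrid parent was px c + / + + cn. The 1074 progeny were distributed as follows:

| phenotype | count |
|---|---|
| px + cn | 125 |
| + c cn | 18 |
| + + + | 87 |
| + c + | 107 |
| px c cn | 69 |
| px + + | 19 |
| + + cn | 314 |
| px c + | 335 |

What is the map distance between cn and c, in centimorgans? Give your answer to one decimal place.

18.0 centimorgans

The two rarest classes, px + + and + c cn, are the double crossovers. Comparing them with the parentals, only the c allele has switched, so c is the middle locus and the order is cn – c – px.
Crossovers in the cn–c interval produce the single-crossover classes px c cn and + + + (69 + 87 = 156) plus the double crossovers (37).
RF(cn–c) = (156 + 37) / 1074 = 193/1074 = 0.1797 → 18.0 centimorgans.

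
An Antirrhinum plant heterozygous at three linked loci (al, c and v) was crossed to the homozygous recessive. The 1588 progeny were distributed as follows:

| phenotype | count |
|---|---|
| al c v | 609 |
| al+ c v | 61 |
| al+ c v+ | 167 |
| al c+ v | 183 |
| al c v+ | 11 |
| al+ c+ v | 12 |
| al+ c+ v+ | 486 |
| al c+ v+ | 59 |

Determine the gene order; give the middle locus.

The two most frequent reciprocal classes, al c v and al+ c+ v+, are the parental types, so the F1 was al c v / al+ c+ v+.
The two rarest classes, al c v+ and al+ c+ v, are the double crossovers. Comparing them with the parentals, only the v allele has switched, so v is the middle locus and the order is c – v – al.

v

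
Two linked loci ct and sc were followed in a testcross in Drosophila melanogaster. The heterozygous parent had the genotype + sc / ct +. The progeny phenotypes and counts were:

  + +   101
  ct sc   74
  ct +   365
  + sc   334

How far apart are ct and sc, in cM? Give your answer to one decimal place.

20.0 cM

The recombinant classes are + + and ct sc: 101 + 74 = 175.
Recombination frequency = 175/874 = 0.2002 ≈ 20.0%, i.e. 20.0 cM.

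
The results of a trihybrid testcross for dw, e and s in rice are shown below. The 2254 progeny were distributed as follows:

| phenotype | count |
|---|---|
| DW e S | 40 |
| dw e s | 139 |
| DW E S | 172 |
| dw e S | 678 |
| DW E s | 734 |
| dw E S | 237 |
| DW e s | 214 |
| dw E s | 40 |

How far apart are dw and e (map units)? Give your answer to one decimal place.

The two most frequent reciprocal classes, DW E s and dw e S, are the parental types, so the F1 was DW E s / dw e S.
The two rarest classes, dw E s and DW e S, are the double crossovers. Comparing them with the parentals, only the dw allele has switched, so dw is the middle locus and the order is s – dw – e.
Crossovers in the dw–e interval produce the single-crossover classes DW e s and dw E S (214 + 237 = 451) plus the double crossovers (80).
RF(dw–e) = (451 + 80) / 2254 = 531/2254 = 0.2356 → 23.6 map units.

23.6 map units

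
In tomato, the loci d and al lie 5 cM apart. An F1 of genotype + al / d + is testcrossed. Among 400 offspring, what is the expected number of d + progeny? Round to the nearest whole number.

190

A map distance of 5 cM corresponds to a recombination frequency of 0.050.
The F1 is + al / d +, so d + is a parental gamete class with expected frequency (1 − r)/2 = 0.950/2 = 0.4750.
Expected number = 0.4750 × 400 = 190.00 ≈ 190.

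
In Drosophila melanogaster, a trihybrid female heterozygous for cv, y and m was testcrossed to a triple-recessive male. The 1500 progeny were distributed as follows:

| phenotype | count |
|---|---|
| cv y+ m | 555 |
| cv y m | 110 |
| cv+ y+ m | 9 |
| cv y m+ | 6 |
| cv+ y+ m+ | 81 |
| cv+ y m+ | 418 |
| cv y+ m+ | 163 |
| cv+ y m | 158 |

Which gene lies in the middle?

cv

The two most frequent reciprocal classes, cv+ y m+ and cv y+ m, are the parental types, so the F1 was cv+ y m+ / cv y+ m.
The two rarest classes, cv y m+ and cv+ y+ m, are the double crossovers. Comparing them with the parentals, only the cv allele has switched, so cv is the middle locus and the order is m – cv – y.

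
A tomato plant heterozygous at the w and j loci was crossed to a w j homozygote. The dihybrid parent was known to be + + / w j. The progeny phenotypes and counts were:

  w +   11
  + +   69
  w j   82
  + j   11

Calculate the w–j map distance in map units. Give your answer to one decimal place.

The recombinant classes are + j and w +: 11 + 11 = 22.
Recombination frequency = 22/173 = 0.1272 ≈ 12.7%, i.e. 12.7 map units.

12.7 map units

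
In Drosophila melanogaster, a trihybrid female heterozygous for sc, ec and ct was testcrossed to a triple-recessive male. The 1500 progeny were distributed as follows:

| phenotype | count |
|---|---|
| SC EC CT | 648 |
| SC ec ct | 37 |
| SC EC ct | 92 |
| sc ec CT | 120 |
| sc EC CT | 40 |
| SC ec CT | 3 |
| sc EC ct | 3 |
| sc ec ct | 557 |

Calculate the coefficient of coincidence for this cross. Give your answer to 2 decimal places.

The two most frequent reciprocal classes, SC EC CT and sc ec ct, are the parental types, so the F1 was SC EC CT / sc ec ct.
The two rarest classes, SC ec CT and sc EC ct, are the double crossovers. Comparing them with the parentals, only the ec allele has switched, so ec is the middle locus and the order is sc – ec – ct.
sc–ec: (77 + 6)/1500 = 0.0553; ec–ct: (212 + 6)/1500 = 0.1453.
Expected DCO frequency = 0.0553 × 0.1453 ≈ 0.00804; observed = 6/1500 ≈ 0.00400.
Coefficient of coincidence = 0.00400/0.00804 ≈ 0.50.

0.50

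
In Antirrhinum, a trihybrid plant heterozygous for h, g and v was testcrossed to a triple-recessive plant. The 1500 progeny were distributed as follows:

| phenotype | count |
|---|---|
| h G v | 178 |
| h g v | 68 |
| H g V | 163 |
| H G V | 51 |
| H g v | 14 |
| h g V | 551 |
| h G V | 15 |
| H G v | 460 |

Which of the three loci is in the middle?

g

The two most frequent reciprocal classes, h g V and H G v, are the parental types, so the F1 was h g V / H G v.
The two rarest classes, h G V and H g v, are the double crossovers. Comparing them with the parentals, only the g allele has switched, so g is the middle locus and the order is v – g – h.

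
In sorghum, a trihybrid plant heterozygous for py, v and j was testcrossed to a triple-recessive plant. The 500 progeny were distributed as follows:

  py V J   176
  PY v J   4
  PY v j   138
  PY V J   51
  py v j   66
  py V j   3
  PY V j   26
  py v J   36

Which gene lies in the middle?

j

The two most frequent reciprocal classes, PY v j and py V J, are the parental types, so the F1 was PY v j / py V J.
The two rarest classes, PY v J and py V j, are the double crossovers. Comparing them with the parentals, only the j allele has switched, so j is the middle locus and the order is v – j – py.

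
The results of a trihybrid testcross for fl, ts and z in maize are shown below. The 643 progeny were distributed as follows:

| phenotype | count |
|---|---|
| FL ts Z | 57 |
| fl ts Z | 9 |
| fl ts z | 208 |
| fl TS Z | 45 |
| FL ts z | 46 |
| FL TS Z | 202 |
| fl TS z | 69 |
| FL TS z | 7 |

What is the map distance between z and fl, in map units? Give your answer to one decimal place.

16.6 map units

The two most frequent reciprocal classes, FL TS Z and fl ts z, are the parental types, so the F1 was FL TS Z / fl ts z.
The two rarest classes, FL TS z and fl ts Z, are the double crossovers. Comparing them with the parentals, only the z allele has switched, so z is the middle locus and the order is ts – z – fl.
Crossovers in the z–fl interval produce the single-crossover classes fl TS Z and FL ts z (45 + 46 = 91) plus the double crossovers (16).
RF(z–fl) = (91 + 16) / 643 = 107/643 = 0.1664 → 16.6 map units.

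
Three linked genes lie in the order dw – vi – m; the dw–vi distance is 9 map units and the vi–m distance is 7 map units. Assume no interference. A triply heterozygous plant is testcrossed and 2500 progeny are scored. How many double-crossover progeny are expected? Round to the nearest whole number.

Map distances give recombination frequencies of 0.090 and 0.070 for the two intervals.
With no interference, expected double-crossover frequency = 0.090 × 0.070 = 0.00630.
Expected number = 0.00630 × 2500 = 15.75 ≈ 16.

16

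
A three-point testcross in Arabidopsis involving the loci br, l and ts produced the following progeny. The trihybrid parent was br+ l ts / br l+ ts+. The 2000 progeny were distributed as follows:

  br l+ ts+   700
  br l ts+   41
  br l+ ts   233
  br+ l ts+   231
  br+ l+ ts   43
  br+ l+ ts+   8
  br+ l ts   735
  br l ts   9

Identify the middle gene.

The two rarest classes, br l ts and br+ l+ ts+, are the double crossovers. Comparing them with the parentals, only the br allele has switched, so br is the middle locus and the order is ts – br – l.

br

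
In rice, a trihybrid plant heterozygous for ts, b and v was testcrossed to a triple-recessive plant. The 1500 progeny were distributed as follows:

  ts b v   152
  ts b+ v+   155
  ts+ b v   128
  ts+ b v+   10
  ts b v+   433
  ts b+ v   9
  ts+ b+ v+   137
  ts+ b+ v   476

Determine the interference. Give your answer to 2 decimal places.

The two most frequent reciprocal classes, ts+ b+ v and ts b v+, are the parental types, so the F1 was ts+ b+ v / ts b v+.
The two rarest classes, ts b+ v and ts+ b v+, are the double crossovers. Comparing them with the parentals, only the ts allele has switched, so ts is the middle locus and the order is b – ts – v.
b–ts: (283 + 19)/1500 = 0.2013; ts–v: (289 + 19)/1500 = 0.2053.
Expected DCO frequency = 0.2013 × 0.2053 ≈ 0.04133; observed = 19/1500 ≈ 0.01267.
Coefficient of coincidence = 0.01267/0.04133 ≈ 0.31; interference = 1 − 0.31 = 0.69.

0.69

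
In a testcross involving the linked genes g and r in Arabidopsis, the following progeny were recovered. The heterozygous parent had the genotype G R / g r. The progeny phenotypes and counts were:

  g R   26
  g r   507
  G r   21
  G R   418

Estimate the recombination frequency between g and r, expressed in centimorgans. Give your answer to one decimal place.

The recombinant classes are G r and g R: 21 + 26 = 47.
Recombination frequency = 47/972 = 0.0484 ≈ 4.8%, i.e. 4.8 centimorgans.

4.8 centimorgans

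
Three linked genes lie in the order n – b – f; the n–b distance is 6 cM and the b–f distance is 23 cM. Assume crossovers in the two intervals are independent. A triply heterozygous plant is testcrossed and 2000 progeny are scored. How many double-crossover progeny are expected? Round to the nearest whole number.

28

Map distances give recombination frequencies of 0.060 and 0.230 for the two intervals.
With no interference, expected double-crossover frequency = 0.060 × 0.230 = 0.01380.
Expected number = 0.01380 × 2000 = 27.60 ≈ 28.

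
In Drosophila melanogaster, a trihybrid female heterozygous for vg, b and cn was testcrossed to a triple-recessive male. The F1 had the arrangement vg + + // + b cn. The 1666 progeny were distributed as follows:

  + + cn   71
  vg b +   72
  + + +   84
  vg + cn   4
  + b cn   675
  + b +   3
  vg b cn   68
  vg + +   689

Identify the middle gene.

The two rarest classes, vg + cn and + b +, are the double crossovers. Comparing them with the parentals, only the cn allele has switched, so cn is the middle locus and the order is b – cn – vg.

cn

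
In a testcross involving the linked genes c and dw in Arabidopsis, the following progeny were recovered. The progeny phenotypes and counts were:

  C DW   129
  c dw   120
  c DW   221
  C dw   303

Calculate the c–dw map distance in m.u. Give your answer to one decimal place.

The two most frequent classes, C dw (303) and c DW (221), are the parental types, so the F1 was C dw / c DW.
The recombinant classes are C DW and c dw: 129 + 120 = 249.
Recombination frequency = 249/773 = 0.3221 ≈ 32.2%, i.e. 32.2 m.u.

32.2 m.u.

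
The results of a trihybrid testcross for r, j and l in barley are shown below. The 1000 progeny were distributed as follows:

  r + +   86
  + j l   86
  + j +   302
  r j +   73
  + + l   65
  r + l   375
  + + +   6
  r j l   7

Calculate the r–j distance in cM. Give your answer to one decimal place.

The two most frequent reciprocal classes, r + l and + j +, are the parental types, so the F1 was r + l / + j +.
The two rarest classes, r j l and + + +, are the double crossovers. Comparing them with the parentals, only the j allele has switched, so j is the middle locus and the order is r – j – l.
Crossovers in the r–j interval produce the single-crossover classes + + l and r j + (65 + 73 = 138) plus the double crossovers (13).
RF(r–j) = (138 + 13) / 1000 = 151/1000 = 0.1510 → 15.1 cM.

15.1 cM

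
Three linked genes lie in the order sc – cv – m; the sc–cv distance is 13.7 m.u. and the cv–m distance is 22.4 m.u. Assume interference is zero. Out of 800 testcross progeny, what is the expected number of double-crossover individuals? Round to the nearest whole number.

Map distances give recombination frequencies of 0.137 and 0.224 for the two intervals.
With no interference, expected double-crossover frequency = 0.137 × 0.224 = 0.03069.
Expected number = 0.03069 × 800 = 24.55 ≈ 25.

25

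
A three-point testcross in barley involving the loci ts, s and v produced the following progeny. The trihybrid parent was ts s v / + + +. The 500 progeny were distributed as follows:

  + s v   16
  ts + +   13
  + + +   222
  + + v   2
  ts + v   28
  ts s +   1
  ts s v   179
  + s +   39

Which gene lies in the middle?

v

The two rarest classes, ts s + and + + v, are the double crossovers. Comparing them with the parentals, only the v allele has switched, so v is the middle locus and the order is ts – v – s.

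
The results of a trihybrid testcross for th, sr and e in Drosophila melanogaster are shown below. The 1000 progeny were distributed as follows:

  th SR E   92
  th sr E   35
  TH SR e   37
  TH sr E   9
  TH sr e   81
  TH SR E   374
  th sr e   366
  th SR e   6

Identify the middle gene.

sr

The two most frequent reciprocal classes, th sr e and TH SR E, are the parental types, so the F1 was th sr e / TH SR E.
The two rarest classes, th SR e and TH sr E, are the double crossovers. Comparing them with the parentals, only the sr allele has switched, so sr is the middle locus and the order is th – sr – e.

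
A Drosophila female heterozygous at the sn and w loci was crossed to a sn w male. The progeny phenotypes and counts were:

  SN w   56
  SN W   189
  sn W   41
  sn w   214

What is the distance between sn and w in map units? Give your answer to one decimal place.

19.4 map units

The two most frequent classes, SN W (189) and sn w (214), are the parental types, so the F1 was SN W / sn w.
The recombinant classes are SN w and sn W: 56 + 41 = 97.
Recombination frequency = 97/500 = 0.1940 ≈ 19.4%, i.e. 19.4 map units.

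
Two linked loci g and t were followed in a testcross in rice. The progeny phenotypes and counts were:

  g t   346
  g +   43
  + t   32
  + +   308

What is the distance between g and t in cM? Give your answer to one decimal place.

The two most frequent classes, + + (308) and g t (346), are the parental types, so the F1 was + + / g t.
The recombinant classes are + t and g +: 32 + 43 = 75.
Recombination frequency = 75/729 = 0.1029 ≈ 10.3%, i.e. 10.3 cM.

10.3 cM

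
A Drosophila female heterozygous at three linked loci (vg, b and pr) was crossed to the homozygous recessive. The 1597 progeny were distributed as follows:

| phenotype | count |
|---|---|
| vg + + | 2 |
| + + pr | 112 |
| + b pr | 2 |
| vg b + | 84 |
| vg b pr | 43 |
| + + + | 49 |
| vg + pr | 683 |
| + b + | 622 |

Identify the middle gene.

The two most frequent reciprocal classes, vg + pr and + b +, are the parental types, so the F1 was vg + pr / + b +.
The two rarest classes, vg + + and + b pr, are the double crossovers. Comparing them with the parentals, only the pr allele has switched, so pr is the middle locus and the order is b – pr – vg.

pr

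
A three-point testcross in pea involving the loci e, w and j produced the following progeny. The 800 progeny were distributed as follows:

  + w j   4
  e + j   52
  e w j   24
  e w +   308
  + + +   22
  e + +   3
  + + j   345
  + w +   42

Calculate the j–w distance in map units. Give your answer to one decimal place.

6.6 map units

The two most frequent reciprocal classes, + + j and e w +, are the parental types, so the F1 was + + j / e w +.
The two rarest classes, + w j and e + +, are the double crossovers. Comparing them with the parentals, only the w allele has switched, so w is the middle locus and the order is e – w – j.
Crossovers in the w–j interval produce the single-crossover classes + + + and e w j (22 + 24 = 46) plus the double crossovers (7).
RF(w–j) = (46 + 7) / 800 = 53/800 = 0.0663 → 6.6 map units.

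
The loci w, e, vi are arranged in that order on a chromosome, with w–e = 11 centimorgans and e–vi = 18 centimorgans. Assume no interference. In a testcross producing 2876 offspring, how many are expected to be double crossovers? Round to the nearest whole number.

Map distances give recombination frequencies of 0.110 and 0.180 for the two intervals.
With no interference, expected double-crossover frequency = 0.110 × 0.180 = 0.01980.
Expected number = 0.01980 × 2876 = 56.94 ≈ 57.

57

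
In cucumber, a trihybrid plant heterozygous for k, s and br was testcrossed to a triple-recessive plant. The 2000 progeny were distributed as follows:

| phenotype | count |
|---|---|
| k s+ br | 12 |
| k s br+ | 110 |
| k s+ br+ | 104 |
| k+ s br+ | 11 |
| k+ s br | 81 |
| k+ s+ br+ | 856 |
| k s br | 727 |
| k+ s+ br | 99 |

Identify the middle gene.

s

The two most frequent reciprocal classes, k s br and k+ s+ br+, are the parental types, so the F1 was k s br / k+ s+ br+.
The two rarest classes, k s+ br and k+ s br+, are the double crossovers. Comparing them with the parentals, only the s allele has switched, so s is the middle locus and the order is k – s – br.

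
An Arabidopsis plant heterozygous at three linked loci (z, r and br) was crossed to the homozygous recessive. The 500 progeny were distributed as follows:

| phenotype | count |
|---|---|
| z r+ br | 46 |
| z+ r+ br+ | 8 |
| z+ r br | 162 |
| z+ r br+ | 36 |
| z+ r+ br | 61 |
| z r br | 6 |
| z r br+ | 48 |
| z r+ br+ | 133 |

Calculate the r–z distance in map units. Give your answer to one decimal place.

24.6 map units

The two most frequent reciprocal classes, z r+ br+ and z+ r br, are the parental types, so the F1 was z r+ br+ / z+ r br.
The two rarest classes, z+ r+ br+ and z r br, are the double crossovers. Comparing them with the parentals, only the z allele has switched, so z is the middle locus and the order is br – z – r.
Crossovers in the z–r interval produce the single-crossover classes z r br+ and z+ r+ br (48 + 61 = 109) plus the double crossovers (14).
RF(z–r) = (109 + 14) / 500 = 123/500 = 0.2460 → 24.6 map units.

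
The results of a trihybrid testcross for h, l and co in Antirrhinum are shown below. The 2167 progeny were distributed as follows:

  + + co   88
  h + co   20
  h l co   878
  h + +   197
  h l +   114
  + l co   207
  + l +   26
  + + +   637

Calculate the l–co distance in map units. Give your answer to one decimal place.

11.4 map units

The two most frequent reciprocal classes, + + + and h l co, are the parental types, so the F1 was + + + / h l co.
The two rarest classes, + l + and h + co, are the double crossovers. Comparing them with the parentals, only the l allele has switched, so l is the middle locus and the order is h – l – co.
Crossovers in the l–co interval produce the single-crossover classes + + co and h l + (88 + 114 = 202) plus the double crossovers (46).
RF(l–co) = (202 + 46) / 2167 = 248/2167 = 0.1144 → 11.4 map units.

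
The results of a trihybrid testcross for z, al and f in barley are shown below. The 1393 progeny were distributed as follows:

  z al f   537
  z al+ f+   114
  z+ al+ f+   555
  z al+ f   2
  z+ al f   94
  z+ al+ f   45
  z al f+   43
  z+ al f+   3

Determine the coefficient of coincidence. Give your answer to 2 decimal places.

The two most frequent reciprocal classes, z al f and z+ al+ f+, are the parental types, so the F1 was z al f / z+ al+ f+.
The two rarest classes, z al+ f and z+ al f+, are the double crossovers. Comparing them with the parentals, only the al allele has switched, so al is the middle locus and the order is z – al – f.
z–al: (208 + 5)/1393 = 0.1529; al–f: (88 + 5)/1393 = 0.0668.
Expected DCO frequency = 0.1529 × 0.0668 ≈ 0.01021; observed = 5/1393 ≈ 0.00359.
Coefficient of coincidence = 0.00359/0.01021 ≈ 0.35.

0.35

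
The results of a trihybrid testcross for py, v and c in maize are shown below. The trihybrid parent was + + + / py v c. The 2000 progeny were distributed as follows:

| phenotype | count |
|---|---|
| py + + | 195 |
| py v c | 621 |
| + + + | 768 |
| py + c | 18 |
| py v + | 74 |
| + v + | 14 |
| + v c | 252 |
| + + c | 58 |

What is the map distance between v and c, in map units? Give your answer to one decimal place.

The two rarest classes, + v + and py + c, are the double crossovers. Comparing them with the parentals, only the v allele has switched, so v is the middle locus and the order is c – v – py.
Crossovers in the c–v interval produce the single-crossover classes + + c and py v + (58 + 74 = 132) plus the double crossovers (32).
RF(c–v) = (132 + 32) / 2000 = 164/2000 = 0.0820 → 8.2 map units.

8.2 map units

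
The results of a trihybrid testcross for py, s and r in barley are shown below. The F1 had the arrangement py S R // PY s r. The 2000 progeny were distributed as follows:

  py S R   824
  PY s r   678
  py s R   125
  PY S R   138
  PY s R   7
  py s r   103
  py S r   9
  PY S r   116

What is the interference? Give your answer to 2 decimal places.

0.52

The two rarest classes, py S r and PY s R, are the double crossovers. Comparing them with the parentals, only the r allele has switched, so r is the middle locus and the order is s – r – py.
s–r: (241 + 16)/2000 = 0.1285; r–py: (241 + 16)/2000 = 0.1285.
Expected DCO frequency = 0.1285 × 0.1285 ≈ 0.01651; observed = 16/2000 ≈ 0.00800.
Coefficient of coincidence = 0.00800/0.01651 ≈ 0.48; interference = 1 − 0.48 = 0.52.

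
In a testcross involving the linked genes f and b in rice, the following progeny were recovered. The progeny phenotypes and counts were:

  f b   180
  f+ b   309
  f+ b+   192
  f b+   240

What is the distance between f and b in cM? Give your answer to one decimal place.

The two most frequent classes, f+ b (309) and f b+ (240), are the parental types, so the F1 was f+ b / f b+.
The recombinant classes are f+ b+ and f b: 192 + 180 = 372.
Recombination frequency = 372/921 = 0.4039 ≈ 40.4%, i.e. 40.4 cM.

40.4 cM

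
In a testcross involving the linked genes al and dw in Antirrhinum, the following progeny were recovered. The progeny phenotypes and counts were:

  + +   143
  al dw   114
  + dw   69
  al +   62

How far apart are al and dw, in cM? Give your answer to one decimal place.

The two most frequent classes, + + (143) and al dw (114), are the parental types, so the F1 was + + / al dw.
The recombinant classes are + dw and al +: 69 + 62 = 131.
Recombination frequency = 131/388 = 0.3376 ≈ 33.8%, i.e. 33.8 cM.

33.8 cM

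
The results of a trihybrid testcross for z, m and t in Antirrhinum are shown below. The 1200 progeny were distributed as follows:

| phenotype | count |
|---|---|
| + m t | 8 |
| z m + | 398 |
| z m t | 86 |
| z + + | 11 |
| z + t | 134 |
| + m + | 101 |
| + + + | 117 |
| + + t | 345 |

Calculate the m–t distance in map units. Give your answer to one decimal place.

18.5 map units

The two most frequent reciprocal classes, + + t and z m +, are the parental types, so the F1 was + + t / z m +.
The two rarest classes, + m t and z + +, are the double crossovers. Comparing them with the parentals, only the m allele has switched, so m is the middle locus and the order is t – m – z.
Crossovers in the t–m interval produce the single-crossover classes + + + and z m t (117 + 86 = 203) plus the double crossovers (19).
RF(t–m) = (203 + 19) / 1200 = 222/1200 = 0.1850 → 18.5 map units.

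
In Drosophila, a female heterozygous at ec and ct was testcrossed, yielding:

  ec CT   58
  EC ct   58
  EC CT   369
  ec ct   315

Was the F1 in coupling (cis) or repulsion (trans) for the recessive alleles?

The two most frequent classes are EC CT (369) and ec ct (315); these are the parental (non-recombinant) types.
So the F1 carried EC CT on one chromosome and ec ct on the other — the recessive alleles are on the same chromosome (cis / coupling).

cis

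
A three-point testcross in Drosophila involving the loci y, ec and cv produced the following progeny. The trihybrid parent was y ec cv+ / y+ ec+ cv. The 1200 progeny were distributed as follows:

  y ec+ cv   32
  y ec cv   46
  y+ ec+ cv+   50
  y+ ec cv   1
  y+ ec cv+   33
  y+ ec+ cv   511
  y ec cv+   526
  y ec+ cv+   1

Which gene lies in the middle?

The two rarest classes, y ec+ cv+ and y+ ec cv, are the double crossovers. Comparing them with the parentals, only the ec allele has switched, so ec is the middle locus and the order is cv – ec – y.

ec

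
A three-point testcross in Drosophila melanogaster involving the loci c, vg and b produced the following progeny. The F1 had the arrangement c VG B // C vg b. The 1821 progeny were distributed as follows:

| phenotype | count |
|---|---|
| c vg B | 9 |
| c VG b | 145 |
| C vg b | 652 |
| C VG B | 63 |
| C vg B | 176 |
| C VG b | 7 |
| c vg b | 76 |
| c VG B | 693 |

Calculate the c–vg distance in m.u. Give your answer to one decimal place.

8.5 m.u.

The two rarest classes, c vg B and C VG b, are the double crossovers. Comparing them with the parentals, only the vg allele has switched, so vg is the middle locus and the order is b – vg – c.
Crossovers in the vg–c interval produce the single-crossover classes C VG B and c vg b (63 + 76 = 139) plus the double crossovers (16).
RF(vg–c) = (139 + 16) / 1821 = 155/1821 = 0.0851 → 8.5 m.u.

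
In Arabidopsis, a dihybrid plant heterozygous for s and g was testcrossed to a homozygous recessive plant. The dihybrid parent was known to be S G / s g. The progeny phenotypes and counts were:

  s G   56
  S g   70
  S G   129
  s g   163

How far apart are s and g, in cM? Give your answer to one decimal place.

30.1 cM

The recombinant classes are S g and s G: 70 + 56 = 126.
Recombination frequency = 126/418 = 0.3014 ≈ 30.1%, i.e. 30.1 cM.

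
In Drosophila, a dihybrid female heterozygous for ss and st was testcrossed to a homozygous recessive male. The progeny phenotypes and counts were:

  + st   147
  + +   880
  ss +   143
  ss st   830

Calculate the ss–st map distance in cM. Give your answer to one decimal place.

The two most frequent classes, + + (880) and ss st (830), are the parental types, so the F1 was + + / ss st.
The recombinant classes are + st and ss +: 147 + 143 = 290.
Recombination frequency = 290/2000 = 0.1450 ≈ 14.5%, i.e. 14.5 cM.

14.5 cM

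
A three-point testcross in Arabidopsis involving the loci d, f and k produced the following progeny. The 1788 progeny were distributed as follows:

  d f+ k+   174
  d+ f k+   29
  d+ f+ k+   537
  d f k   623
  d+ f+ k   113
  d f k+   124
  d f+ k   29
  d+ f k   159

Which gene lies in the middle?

The two most frequent reciprocal classes, d f k and d+ f+ k+, are the parental types, so the F1 was d f k / d+ f+ k+.
The two rarest classes, d f+ k and d+ f k+, are the double crossovers. Comparing them with the parentals, only the f allele has switched, so f is the middle locus and the order is k – f – d.

f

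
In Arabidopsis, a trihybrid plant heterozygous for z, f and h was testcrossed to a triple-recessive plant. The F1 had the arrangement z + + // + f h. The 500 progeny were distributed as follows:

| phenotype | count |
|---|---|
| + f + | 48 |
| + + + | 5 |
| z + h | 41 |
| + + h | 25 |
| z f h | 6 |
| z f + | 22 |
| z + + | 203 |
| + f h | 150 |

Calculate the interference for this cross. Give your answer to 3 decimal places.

0.052

The two rarest classes, + + + and z f h, are the double crossovers. Comparing them with the parentals, only the z allele has switched, so z is the middle locus and the order is f – z – h.
f–z: (47 + 11)/500 = 0.1160; z–h: (89 + 11)/500 = 0.2000.
Expected DCO frequency = 0.1160 × 0.2000 ≈ 0.02320; observed = 11/500 ≈ 0.02200.
Coefficient of coincidence = 0.02200/0.02320 ≈ 0.948; interference = 1 − 0.948 = 0.052.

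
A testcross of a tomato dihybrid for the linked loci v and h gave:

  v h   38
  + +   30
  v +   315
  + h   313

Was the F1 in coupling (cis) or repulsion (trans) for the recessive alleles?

trans

The two most frequent classes are + h (313) and v + (315); these are the parental (non-recombinant) types.
So the F1 carried + h on one chromosome and v + on the other — the recessive alleles are on opposite chromosomes (trans / repulsion).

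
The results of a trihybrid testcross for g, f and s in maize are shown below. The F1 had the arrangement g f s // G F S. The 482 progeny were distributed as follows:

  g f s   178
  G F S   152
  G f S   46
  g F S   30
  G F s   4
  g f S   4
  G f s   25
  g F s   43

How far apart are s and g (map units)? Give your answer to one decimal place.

13.1 map units

The two rarest classes, g f S and G F s, are the double crossovers. Comparing them with the parentals, only the s allele has switched, so s is the middle locus and the order is g – s – f.
Crossovers in the g–s interval produce the single-crossover classes G f s and g F S (25 + 30 = 55) plus the double crossovers (8).
RF(g–s) = (55 + 8) / 482 = 63/482 = 0.1307 → 13.1 map units.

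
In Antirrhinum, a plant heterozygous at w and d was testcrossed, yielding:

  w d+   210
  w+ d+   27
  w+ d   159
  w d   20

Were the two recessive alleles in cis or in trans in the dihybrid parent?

trans

The two most frequent classes are w+ d (159) and w d+ (210); these are the parental (non-recombinant) types.
So the F1 carried w+ d on one chromosome and w d+ on the other — the recessive alleles are on opposite chromosomes (trans / repulsion).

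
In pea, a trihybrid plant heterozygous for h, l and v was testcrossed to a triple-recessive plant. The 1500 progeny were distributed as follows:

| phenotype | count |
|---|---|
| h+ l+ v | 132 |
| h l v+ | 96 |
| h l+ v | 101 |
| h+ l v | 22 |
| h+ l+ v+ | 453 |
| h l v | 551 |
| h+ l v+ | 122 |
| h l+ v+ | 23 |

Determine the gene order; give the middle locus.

The two most frequent reciprocal classes, h+ l+ v+ and h l v, are the parental types, so the F1 was h+ l+ v+ / h l v.
The two rarest classes, h l+ v+ and h+ l v, are the double crossovers. Comparing them with the parentals, only the h allele has switched, so h is the middle locus and the order is l – h – v.

h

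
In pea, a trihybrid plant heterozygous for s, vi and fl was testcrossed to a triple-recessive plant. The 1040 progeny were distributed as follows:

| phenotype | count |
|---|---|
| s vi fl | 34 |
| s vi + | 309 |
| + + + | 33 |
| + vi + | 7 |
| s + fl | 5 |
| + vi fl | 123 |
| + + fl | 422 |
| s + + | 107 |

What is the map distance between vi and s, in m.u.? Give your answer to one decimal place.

23.3 m.u.

The two most frequent reciprocal classes, + + fl and s vi +, are the parental types, so the F1 was + + fl / s vi +.
The two rarest classes, s + fl and + vi +, are the double crossovers. Comparing them with the parentals, only the s allele has switched, so s is the middle locus and the order is fl – s – vi.
Crossovers in the s–vi interval produce the single-crossover classes + vi fl and s + + (123 + 107 = 230) plus the double crossovers (12).
RF(s–vi) = (230 + 12) / 1040 = 242/1040 = 0.2327 → 23.3 m.u.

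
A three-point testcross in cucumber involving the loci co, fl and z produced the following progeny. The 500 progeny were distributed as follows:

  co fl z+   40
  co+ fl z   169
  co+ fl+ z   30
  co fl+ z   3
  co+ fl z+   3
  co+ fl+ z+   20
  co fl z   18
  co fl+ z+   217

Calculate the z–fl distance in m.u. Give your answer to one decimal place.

The two most frequent reciprocal classes, co fl+ z+ and co+ fl z, are the parental types, so the F1 was co fl+ z+ / co+ fl z.
The two rarest classes, co fl+ z and co+ fl z+, are the double crossovers. Comparing them with the parentals, only the z allele has switched, so z is the middle locus and the order is fl – z – co.
Crossovers in the fl–z interval produce the single-crossover classes co fl z+ and co+ fl+ z (40 + 30 = 70) plus the double crossovers (6).
RF(fl–z) = (70 + 6) / 500 = 76/500 = 0.1520 → 15.2 m.u.

15.2 m.u.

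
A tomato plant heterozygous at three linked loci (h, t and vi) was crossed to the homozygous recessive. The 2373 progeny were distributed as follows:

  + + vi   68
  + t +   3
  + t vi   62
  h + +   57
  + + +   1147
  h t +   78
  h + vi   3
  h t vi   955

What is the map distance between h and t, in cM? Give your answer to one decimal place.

5.3 cM

The two most frequent reciprocal classes, + + + and h t vi, are the parental types, so the F1 was + + + / h t vi.
The two rarest classes, + t + and h + vi, are the double crossovers. Comparing them with the parentals, only the t allele has switched, so t is the middle locus and the order is vi – t – h.
Crossovers in the t–h interval produce the single-crossover classes h + + and + t vi (57 + 62 = 119) plus the double crossovers (6).
RF(t–h) = (119 + 6) / 2373 = 125/2373 = 0.0527 → 5.3 cM.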